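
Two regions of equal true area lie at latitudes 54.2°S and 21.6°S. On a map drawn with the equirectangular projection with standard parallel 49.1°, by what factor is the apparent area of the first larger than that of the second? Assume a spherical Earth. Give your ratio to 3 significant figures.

The equidistant cylindrical projection with φ₀ = 49.1° has h = 1 (meridians true) and k = cos φ₀ / cos φ along parallels.
Areal scale at 54.2°: h·k = 1.000 × 1.119 = 1.119.
Areal scale at 21.6°: h·k = 1.000 × 0.7042 = 0.7042.
Ratio = 1.119/0.7042 ≈ 1.59.

1.59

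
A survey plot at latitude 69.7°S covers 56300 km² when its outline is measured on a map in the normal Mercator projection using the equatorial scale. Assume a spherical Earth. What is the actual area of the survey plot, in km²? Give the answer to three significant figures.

6780 km²

The Mercator projection is conformal; its linear scale factor is the same in every direction and equals sec φ = 1/cos φ.
Areal scale = k² = sec²φ = 1/cos²(69.7°) = 1/0.3469² = 8.308.
True area = apparent / (areal scale) = 56300 / 8.308 ≈ 6780 km².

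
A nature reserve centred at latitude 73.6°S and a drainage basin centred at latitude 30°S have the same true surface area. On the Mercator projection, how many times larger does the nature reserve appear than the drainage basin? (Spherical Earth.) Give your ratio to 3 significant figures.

9.41

Mercator is conformal with k = sec φ, so areal scale = k² = sec²φ.
At 73.6°: sec²(73.6°) = 1/0.2823² = 12.54.
At 30°: sec²(30°) = 1/0.8660² = 1.333.
Ratio = 12.54/1.333 = cos²(30°)/cos²(73.6°) ≈ 9.41.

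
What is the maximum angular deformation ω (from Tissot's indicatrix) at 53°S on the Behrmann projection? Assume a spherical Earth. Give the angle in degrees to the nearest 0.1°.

40.8°

The Behrmann projection is cylindrical equal-area with φ₀ = 30°. Cylindrical equal-area (φ₀ = 30°): h = cos φ / cos 30° along meridians, k = cos 30° / cos φ along parallels; h·k = 1.
At 53°: h = 0.6949, k = 1.439; principal scales a = 1.439, b = 0.6949.
sin(ω/2) = (a − b)/(a + b) = 0.7441/2.134 = 0.3487, so ω = 2 arcsin(0.3487) ≈ 40.8°.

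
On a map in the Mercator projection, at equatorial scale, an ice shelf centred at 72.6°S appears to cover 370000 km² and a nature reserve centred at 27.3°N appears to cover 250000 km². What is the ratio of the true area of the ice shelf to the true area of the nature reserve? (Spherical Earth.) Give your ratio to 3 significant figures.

Since Mercator area scale is 1/cos²φ, the true area equals the apparent area multiplied by cos²φ.
True area of ice shelf: 370000 × cos²(72.6°) = 370000 × 0.08943 = 33090 km².
True area of nature reserve: 250000 × cos²(27.3°) = 250000 × 0.7896 = 197400 km².
Ratio = 33090 / 197400 ≈ 0.168.

0.168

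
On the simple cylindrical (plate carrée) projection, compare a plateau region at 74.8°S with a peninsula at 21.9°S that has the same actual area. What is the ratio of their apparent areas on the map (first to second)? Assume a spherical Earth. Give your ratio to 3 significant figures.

In the plate carrée (x = Rλ, y = Rφ), meridians are true-scale (h = 1) and parallels are stretched by k = sec φ.
Areal scale at 74.8°: h·k = 1.000 × 3.814 = 3.814.
Areal scale at 21.9°: h·k = 1.000 × 1.078 = 1.078.
Ratio = 3.814/1.078 ≈ 3.54.

3.54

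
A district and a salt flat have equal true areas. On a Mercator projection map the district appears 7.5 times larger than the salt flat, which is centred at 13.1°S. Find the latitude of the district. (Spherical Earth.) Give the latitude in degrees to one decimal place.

On Mercator, (apparent₁)/(apparent₂) = sec²φ₁ / sec²φ₂ when true areas are equal.
cos²φ₂ / cos²φ₁ = 7.5  ⇒  cos φ₁ = cos 13.1° / √7.5 = 0.9740/2.739 = 0.3556.
φ₁ = arccos(0.3556) ≈ 69.2°.

69.2°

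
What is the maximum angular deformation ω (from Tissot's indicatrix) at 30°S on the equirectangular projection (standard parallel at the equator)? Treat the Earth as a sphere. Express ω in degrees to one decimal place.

In the plate carrée (x = Rλ, y = Rφ), meridians are true-scale (h = 1) and parallels are stretched by k = sec φ.
At 30°: h = 1.000, k = 1.155; principal scales a = 1.155, b = 1.000.
sin(ω/2) = (a − b)/(a + b) = 0.1547/2.155 = 0.07180, so ω = 2 arcsin(0.07180) ≈ 8.2°.

8.2°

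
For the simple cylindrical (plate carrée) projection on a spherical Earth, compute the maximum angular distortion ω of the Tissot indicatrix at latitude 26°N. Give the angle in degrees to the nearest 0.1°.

6.1°

Plate carrée maps x = Rλ, y = Rφ. The meridian scale is h = 1 and the parallel scale is k = 1/cos φ = sec φ.
At 26°: h = 1.000, k = 1.113; principal scales a = 1.113, b = 1.000.
sin(ω/2) = (a − b)/(a + b) = 0.1126/2.113 = 0.05330, so ω = 2 arcsin(0.05330) ≈ 6.1°.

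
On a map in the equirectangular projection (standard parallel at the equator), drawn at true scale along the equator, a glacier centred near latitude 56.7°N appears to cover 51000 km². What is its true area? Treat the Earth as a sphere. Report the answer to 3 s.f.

28000 km²

For the equirectangular projection with φ₀ = 0 (plate carrée), h = 1 along meridians and k = sec φ along parallels.
Areal scale = h·k = 1 × sec φ; at 56.7°, h = 1.000, k = 1.821, so h·k = 1.821.
True area = apparent / (areal scale) = 51000 / 1.821 ≈ 28000 km².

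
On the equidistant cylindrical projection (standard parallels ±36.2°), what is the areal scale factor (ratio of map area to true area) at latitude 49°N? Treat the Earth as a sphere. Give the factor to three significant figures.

1.23

The equidistant cylindrical projection with φ₀ = 36.2° has h = 1 (meridians true) and k = cos φ₀ / cos φ along parallels.
Areal scale = h·k = 1 × cos φ₀ / cos φ; at 49°, h = 1.000, k = 1.230, so h·k = 1.230.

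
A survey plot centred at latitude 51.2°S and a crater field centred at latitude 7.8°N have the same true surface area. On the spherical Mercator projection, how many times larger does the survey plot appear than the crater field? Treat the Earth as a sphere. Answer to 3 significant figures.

Mercator areal scale is sec²φ.
At 51.2°: sec²(51.2°) = 1/0.6266² = 2.547.
At 7.8°: sec²(7.8°) = 1/0.9907² = 1.019.
Ratio = 2.547/1.019 = cos²(7.8°)/cos²(51.2°) ≈ 2.50.

2.50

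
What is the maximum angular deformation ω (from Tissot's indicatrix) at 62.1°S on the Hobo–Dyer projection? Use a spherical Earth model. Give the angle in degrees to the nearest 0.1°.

Hobo–Dyer is a cylindrical equal-area projection with standard parallels at ±37.5°. For cylindrical equal-area with standard parallel φ₀, h = cos φ / cos φ₀ and k = cos φ₀ / cos φ, so h·k = 1.
At 62.1°: h = 0.5898, k = 1.695; principal scales a = 1.695, b = 0.5898.
sin(ω/2) = (a − b)/(a + b) = 1.106/2.285 = 0.4838, so ω = 2 arcsin(0.4838) ≈ 57.9°.

57.9°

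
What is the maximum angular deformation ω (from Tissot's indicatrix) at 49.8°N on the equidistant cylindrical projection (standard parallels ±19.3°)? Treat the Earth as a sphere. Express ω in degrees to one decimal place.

The equidistant cylindrical projection with φ₀ = 19.3° has h = 1 (meridians true) and k = cos φ₀ / cos φ along parallels.
At 49.8°: h = 1.000, k = 1.462; principal scales a = 1.462, b = 1.000.
sin(ω/2) = (a − b)/(a + b) = 0.4622/2.462 = 0.1877, so ω = 2 arcsin(0.1877) ≈ 21.6°.

21.6°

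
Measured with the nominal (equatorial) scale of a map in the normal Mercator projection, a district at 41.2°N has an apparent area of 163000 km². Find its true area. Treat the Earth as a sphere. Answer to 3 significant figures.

The Mercator projection is conformal; its linear scale factor is the same in every direction and equals sec φ = 1/cos φ.
Areal scale = k² = sec²φ = 1/cos²(41.2°) = 1/0.7524² = 1.766.
True area = apparent / (areal scale) = 163000 / 1.766 ≈ 92300 km².

92300 km²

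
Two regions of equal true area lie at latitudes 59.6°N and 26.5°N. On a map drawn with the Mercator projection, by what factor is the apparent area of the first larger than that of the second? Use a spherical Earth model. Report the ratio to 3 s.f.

3.13

On Mercator, area is exaggerated by sec²φ = 1/cos²φ.
At 59.6°: sec²(59.6°) = 1/0.5060² = 3.905.
At 26.5°: sec²(26.5°) = 1/0.8949² = 1.249.
Ratio = 3.905/1.249 = cos²(26.5°)/cos²(59.6°) ≈ 3.13.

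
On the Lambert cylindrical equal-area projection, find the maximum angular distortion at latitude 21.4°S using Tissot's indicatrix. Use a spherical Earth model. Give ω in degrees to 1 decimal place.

The Lambert cylindrical equal-area projection is the cylindrical equal-area projection with its standard parallel at the equator (φ₀ = 0). Cylindrical equal-area (φ₀ = 0°): h = cos φ / cos 0° along meridians, k = cos 0° / cos φ along parallels; h·k = 1.
At 21.4°: h = 0.9311, k = 1.074; principal scales a = 1.074, b = 0.9311.
sin(ω/2) = (a − b)/(a + b) = 0.1430/2.005 = 0.07131, so ω = 2 arcsin(0.07131) ≈ 8.2°.

8.2°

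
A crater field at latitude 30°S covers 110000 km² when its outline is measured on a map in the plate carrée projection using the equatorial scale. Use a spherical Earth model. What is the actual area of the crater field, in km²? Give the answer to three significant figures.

In the plate carrée (x = Rλ, y = Rφ), meridians are true-scale (h = 1) and parallels are stretched by k = sec φ.
Areal scale = h·k = 1 × sec φ; at 30°, h = 1.000, k = 1.155, so h·k = 1.155.
True area = apparent / (areal scale) = 110000 / 1.155 ≈ 95300 km².

95300 km²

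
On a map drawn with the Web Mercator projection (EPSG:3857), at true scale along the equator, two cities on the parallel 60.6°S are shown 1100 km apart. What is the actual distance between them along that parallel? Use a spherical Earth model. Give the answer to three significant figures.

The Mercator projection is conformal; its linear scale factor is the same in every direction and equals sec φ = 1/cos φ.
Along the parallel at 60.6°, map distances are exaggerated by k = sec 60.6° = 2.037.
True distance = 1100 / 2.037 = 1100 × cos 60.6° ≈ 540 km.

540 km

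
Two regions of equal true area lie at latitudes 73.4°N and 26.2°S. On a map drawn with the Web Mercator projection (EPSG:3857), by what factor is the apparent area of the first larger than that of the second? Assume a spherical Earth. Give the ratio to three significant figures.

Mercator is conformal with k = sec φ, so areal scale = k² = sec²φ.
At 73.4°: sec²(73.4°) = 1/0.2857² = 12.25.
At 26.2°: sec²(26.2°) = 1/0.8973² = 1.242.
Ratio = 12.25/1.242 = cos²(26.2°)/cos²(73.4°) ≈ 9.86.

9.86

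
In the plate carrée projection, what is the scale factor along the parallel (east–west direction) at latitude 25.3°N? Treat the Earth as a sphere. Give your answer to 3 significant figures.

1.11

In the plate carrée (x = Rλ, y = Rφ), meridians are true-scale (h = 1) and parallels are stretched by k = sec φ.
k = 1/cos 25.3° = 1/0.9041 = 1.106.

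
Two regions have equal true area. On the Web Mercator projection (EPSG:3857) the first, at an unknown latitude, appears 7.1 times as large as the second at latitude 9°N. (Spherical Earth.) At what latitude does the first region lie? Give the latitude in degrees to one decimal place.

68.2°

On Mercator, (apparent₁)/(apparent₂) = sec²φ₁ / sec²φ₂ when true areas are equal.
cos²φ₂ / cos²φ₁ = 7.1  ⇒  cos φ₁ = cos 9° / √7.1 = 0.9877/2.665 = 0.3707.
φ₁ = arccos(0.3707) ≈ 68.2°.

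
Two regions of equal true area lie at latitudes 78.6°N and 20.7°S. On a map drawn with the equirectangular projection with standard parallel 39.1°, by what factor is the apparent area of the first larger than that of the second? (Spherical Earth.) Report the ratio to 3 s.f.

4.73

In the equirectangular projection with standard parallel φ₀ = 39.1° (x = Rλ cos φ₀, y = Rφ), meridians are true-scale (h = 1) and the parallel scale is k = cos φ₀ / cos φ.
Areal scale at 78.6°: h·k = 1.000 × 3.926 = 3.926.
Areal scale at 20.7°: h·k = 1.000 × 0.8296 = 0.8296.
Ratio = 3.926/0.8296 ≈ 4.73.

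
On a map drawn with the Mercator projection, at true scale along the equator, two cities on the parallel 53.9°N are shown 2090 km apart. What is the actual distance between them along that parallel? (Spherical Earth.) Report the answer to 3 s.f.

1230 km

The Mercator projection is conformal; its linear scale factor is the same in every direction and equals sec φ = 1/cos φ.
Along the parallel at 53.9°, map distances are exaggerated by k = sec 53.9° = 1.697.
True distance = 2090 / 1.697 = 2090 × cos 53.9° ≈ 1230 km.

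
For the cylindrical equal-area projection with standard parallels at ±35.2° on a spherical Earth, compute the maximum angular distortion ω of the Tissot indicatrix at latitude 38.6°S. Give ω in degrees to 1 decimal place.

Cylindrical equal-area (φ₀ = 35.2°): h = cos φ / cos 35.2° along meridians, k = cos 35.2° / cos φ along parallels; h·k = 1.
At 38.6°: h = 0.9564, k = 1.046; principal scales a = 1.046, b = 0.9564.
sin(ω/2) = (a − b)/(a + b) = 0.08918/2.002 = 0.04455, so ω = 2 arcsin(0.04455) ≈ 5.1°.

5.1°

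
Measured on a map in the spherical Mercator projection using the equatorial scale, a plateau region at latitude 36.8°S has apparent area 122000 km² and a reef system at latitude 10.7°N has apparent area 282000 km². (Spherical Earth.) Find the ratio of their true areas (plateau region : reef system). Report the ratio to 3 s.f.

On Mercator the areal scale is sec²φ, so true area = apparent × cos²φ.
True area of plateau region: 122000 × cos²(36.8°) = 122000 × 0.6412 = 78220 km².
True area of reef system: 282000 × cos²(10.7°) = 282000 × 0.9655 = 272300 km².
Ratio = 78220 / 272300 ≈ 0.287.

0.287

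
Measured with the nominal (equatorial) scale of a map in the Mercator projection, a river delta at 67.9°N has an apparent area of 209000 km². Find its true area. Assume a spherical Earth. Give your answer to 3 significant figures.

The Mercator projection is conformal; its linear scale factor is the same in every direction and equals sec φ = 1/cos φ.
Areal scale = k² = sec²φ = 1/cos²(67.9°) = 1/0.3762² = 7.065.
True area = apparent / (areal scale) = 209000 / 7.065 ≈ 29600 km².

29600 km²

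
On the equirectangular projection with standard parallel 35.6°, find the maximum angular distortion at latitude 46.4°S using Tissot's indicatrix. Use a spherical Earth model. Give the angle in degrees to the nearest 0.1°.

The equidistant cylindrical projection with φ₀ = 35.6° has h = 1 (meridians true) and k = cos φ₀ / cos φ along parallels.
At 46.4°: h = 1.000, k = 1.179; principal scales a = 1.179, b = 1.000.
sin(ω/2) = (a − b)/(a + b) = 0.1791/2.179 = 0.08217, so ω = 2 arcsin(0.08217) ≈ 9.4°.

9.4°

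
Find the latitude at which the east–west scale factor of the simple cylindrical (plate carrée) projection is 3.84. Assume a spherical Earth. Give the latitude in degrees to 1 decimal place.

Plate carrée: h = 1, k = sec φ along parallels.
sec φ = 3.84  ⇒  cos φ = 0.2604  ⇒  φ ≈ 74.9°.

74.9°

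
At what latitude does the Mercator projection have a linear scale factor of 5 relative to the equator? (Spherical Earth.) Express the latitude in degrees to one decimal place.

Mercator scale is k = sec φ = 1/cos φ.
1/cos φ = 5  ⇒  cos φ = 0.2000  ⇒  φ = arccos(0.2000) ≈ 78.5°.

78.5°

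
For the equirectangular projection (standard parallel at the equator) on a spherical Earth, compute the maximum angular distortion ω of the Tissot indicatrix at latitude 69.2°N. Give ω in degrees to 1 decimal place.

For the equirectangular projection with φ₀ = 0 (plate carrée), h = 1 along meridians and k = sec φ along parallels.
At 69.2°: h = 1.000, k = 2.816; principal scales a = 2.816, b = 1.000.
sin(ω/2) = (a − b)/(a + b) = 1.816/3.816 = 0.4759, so ω = 2 arcsin(0.4759) ≈ 56.8°.

56.8°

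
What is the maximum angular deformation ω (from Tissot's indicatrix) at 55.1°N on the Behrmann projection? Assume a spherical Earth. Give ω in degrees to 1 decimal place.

Behrmann is a cylindrical equal-area projection with standard parallels at ±30°. For cylindrical equal-area with standard parallel φ₀, h = cos φ / cos φ₀ and k = cos φ₀ / cos φ, so h·k = 1.
At 55.1°: h = 0.6607, k = 1.514; principal scales a = 1.514, b = 0.6607.
sin(ω/2) = (a − b)/(a + b) = 0.8530/2.174 = 0.3923, so ω = 2 arcsin(0.3923) ≈ 46.2°.

46.2°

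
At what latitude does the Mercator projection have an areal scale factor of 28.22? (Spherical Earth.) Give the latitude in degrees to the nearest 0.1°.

79.1°

Mercator areal scale is sec²φ.
sec²φ = 28.22  ⇒  cos²φ = 0.03544  ⇒  cos φ = 0.1882.
φ = arccos(0.1882) ≈ 79.1°.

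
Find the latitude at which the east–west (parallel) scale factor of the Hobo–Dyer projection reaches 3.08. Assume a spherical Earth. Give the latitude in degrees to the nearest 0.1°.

75.1°

Hobo–Dyer is a cylindrical equal-area projection with standard parallels at ±37.5°. For cylindrical equal-area with standard parallel φ₀, h = cos φ / cos φ₀ and k = cos φ₀ / cos φ, so h·k = 1.
k = cos φ₀ / cos φ = 3.08  ⇒  cos φ = cos 37.5° / 3.08 = 0.2576.
φ = arccos(0.2576) ≈ 75.1°.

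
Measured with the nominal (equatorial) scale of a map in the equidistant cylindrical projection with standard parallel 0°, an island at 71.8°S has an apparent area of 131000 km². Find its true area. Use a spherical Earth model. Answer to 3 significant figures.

40900 km²

For the equirectangular projection with φ₀ = 0 (plate carrée), h = 1 along meridians and k = sec φ along parallels.
Areal scale = h·k = 1 × sec φ; at 71.8°, h = 1.000, k = 3.202, so h·k = 3.202.
True area = apparent / (areal scale) = 131000 / 3.202 ≈ 40900 km².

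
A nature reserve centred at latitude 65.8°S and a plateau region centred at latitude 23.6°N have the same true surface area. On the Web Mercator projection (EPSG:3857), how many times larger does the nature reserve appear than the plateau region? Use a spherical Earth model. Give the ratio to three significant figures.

Mercator is conformal with k = sec φ, so areal scale = k² = sec²φ.
At 65.8°: sec²(65.8°) = 1/0.4099² = 5.951.
At 23.6°: sec²(23.6°) = 1/0.9164² = 1.191.
Ratio = 5.951/1.191 = cos²(23.6°)/cos²(65.8°) ≈ 5.00.

5.00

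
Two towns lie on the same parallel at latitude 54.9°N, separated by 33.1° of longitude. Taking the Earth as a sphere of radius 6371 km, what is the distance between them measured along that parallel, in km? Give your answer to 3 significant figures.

2120 km

Arc length along a parallel = R cos φ · Δλ (with Δλ in radians).
= 6371 × cos 54.9° × (33.1° × π/180) = 6371 × 0.5750 × 0.5777 ≈ 2120 km.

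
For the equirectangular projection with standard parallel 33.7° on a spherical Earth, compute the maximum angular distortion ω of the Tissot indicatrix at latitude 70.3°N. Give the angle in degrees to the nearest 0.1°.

In the equirectangular projection with standard parallel φ₀ = 33.7° (x = Rλ cos φ₀, y = Rφ), meridians are true-scale (h = 1) and the parallel scale is k = cos φ₀ / cos φ.
At 70.3°: h = 1.000, k = 2.468; principal scales a = 2.468, b = 1.000.
sin(ω/2) = (a − b)/(a + b) = 1.468/3.468 = 0.4233, so ω = 2 arcsin(0.4233) ≈ 50.1°.

50.1°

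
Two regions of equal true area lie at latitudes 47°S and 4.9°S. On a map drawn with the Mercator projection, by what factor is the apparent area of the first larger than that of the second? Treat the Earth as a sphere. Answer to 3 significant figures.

Mercator areal scale is sec²φ.
At 47°: sec²(47°) = 1/0.6820² = 2.150.
At 4.9°: sec²(4.9°) = 1/0.9963² = 1.007.
Ratio = 2.150/1.007 = cos²(4.9°)/cos²(47°) ≈ 2.13.

2.13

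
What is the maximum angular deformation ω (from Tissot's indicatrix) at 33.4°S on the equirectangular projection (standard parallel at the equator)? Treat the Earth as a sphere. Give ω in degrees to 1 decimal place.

For the equirectangular projection with φ₀ = 0 (plate carrée), h = 1 along meridians and k = sec φ along parallels.
At 33.4°: h = 1.000, k = 1.198; principal scales a = 1.198, b = 1.000.
sin(ω/2) = (a − b)/(a + b) = 0.1978/2.198 = 0.09001, so ω = 2 arcsin(0.09001) ≈ 10.3°.

10.3°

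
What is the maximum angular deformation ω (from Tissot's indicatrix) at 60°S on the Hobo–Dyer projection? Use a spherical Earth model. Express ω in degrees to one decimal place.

Hobo–Dyer is a cylindrical equal-area projection with standard parallels at ±37.5°. For cylindrical equal-area with standard parallel φ₀, h = cos φ / cos φ₀ and k = cos φ₀ / cos φ, so h·k = 1.
At 60°: h = 0.6302, k = 1.587; principal scales a = 1.587, b = 0.6302.
sin(ω/2) = (a − b)/(a + b) = 0.9565/2.217 = 0.4314, so ω = 2 arcsin(0.4314) ≈ 51.1°.

51.1°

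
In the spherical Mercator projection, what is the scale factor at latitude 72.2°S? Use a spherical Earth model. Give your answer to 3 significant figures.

The Mercator projection is conformal; its linear scale factor is the same in every direction and equals sec φ = 1/cos φ.
k = 1/cos 72.2° = 1/0.3057 = 3.271.

3.27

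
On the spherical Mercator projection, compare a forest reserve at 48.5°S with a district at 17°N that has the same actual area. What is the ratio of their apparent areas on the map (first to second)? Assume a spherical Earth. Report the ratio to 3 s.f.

Mercator areal scale is sec²φ.
At 48.5°: sec²(48.5°) = 1/0.6626² = 2.278.
At 17°: sec²(17°) = 1/0.9563² = 1.093.
Ratio = 2.278/1.093 = cos²(17°)/cos²(48.5°) ≈ 2.08.

2.08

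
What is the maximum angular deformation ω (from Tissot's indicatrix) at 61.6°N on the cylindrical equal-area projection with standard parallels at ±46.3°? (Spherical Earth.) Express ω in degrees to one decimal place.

Cylindrical equal-area (φ₀ = 46.3°): h = cos φ / cos 46.3° along meridians, k = cos 46.3° / cos φ along parallels; h·k = 1.
At 61.6°: h = 0.6884, k = 1.453; principal scales a = 1.453, b = 0.6884.
sin(ω/2) = (a − b)/(a + b) = 0.7642/2.141 = 0.3569, so ω = 2 arcsin(0.3569) ≈ 41.8°.

41.8°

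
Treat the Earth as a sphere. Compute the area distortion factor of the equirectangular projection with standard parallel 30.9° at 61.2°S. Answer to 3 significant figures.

1.78

The equidistant cylindrical projection with φ₀ = 30.9° has h = 1 (meridians true) and k = cos φ₀ / cos φ along parallels.
Areal scale = h·k = 1 × cos φ₀ / cos φ; at 61.2°, h = 1.000, k = 1.781, so h·k = 1.781.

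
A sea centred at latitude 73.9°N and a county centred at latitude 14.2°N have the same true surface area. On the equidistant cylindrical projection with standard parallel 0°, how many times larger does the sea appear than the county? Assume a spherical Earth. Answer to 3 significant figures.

3.50

Plate carrée maps x = Rλ, y = Rφ. The meridian scale is h = 1 and the parallel scale is k = 1/cos φ = sec φ.
Areal scale at 73.9°: h·k = 1.000 × 3.606 = 3.606.
Areal scale at 14.2°: h·k = 1.000 × 1.032 = 1.032.
Ratio = 3.606/1.032 ≈ 3.50.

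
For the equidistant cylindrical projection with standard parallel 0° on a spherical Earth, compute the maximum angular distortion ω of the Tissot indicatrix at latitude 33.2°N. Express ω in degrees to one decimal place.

For the equirectangular projection with φ₀ = 0 (plate carrée), h = 1 along meridians and k = sec φ along parallels.
At 33.2°: h = 1.000, k = 1.195; principal scales a = 1.195, b = 1.000.
sin(ω/2) = (a − b)/(a + b) = 0.1951/2.195 = 0.08887, so ω = 2 arcsin(0.08887) ≈ 10.2°.

10.2°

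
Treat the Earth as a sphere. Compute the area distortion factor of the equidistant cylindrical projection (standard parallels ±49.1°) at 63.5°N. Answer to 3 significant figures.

In the equirectangular projection with standard parallel φ₀ = 49.1° (x = Rλ cos φ₀, y = Rφ), meridians are true-scale (h = 1) and the parallel scale is k = cos φ₀ / cos φ.
Areal scale = h·k = 1 × cos φ₀ / cos φ; at 63.5°, h = 1.000, k = 1.467, so h·k = 1.467.

1.47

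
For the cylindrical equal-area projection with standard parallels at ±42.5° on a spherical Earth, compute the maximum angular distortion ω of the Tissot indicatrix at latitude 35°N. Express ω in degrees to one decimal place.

12.0°

A cylindrical equal-area projection with standard parallel φ₀ has meridian scale h = cos φ / cos φ₀ and parallel scale k = cos φ₀ / cos φ (so areas are preserved, h·k = 1).
At 35°: h = 1.111, k = 0.9000; principal scales a = 1.111, b = 0.9000.
sin(ω/2) = (a − b)/(a + b) = 0.2110/2.011 = 0.1049, so ω = 2 arcsin(0.1049) ≈ 12.0°.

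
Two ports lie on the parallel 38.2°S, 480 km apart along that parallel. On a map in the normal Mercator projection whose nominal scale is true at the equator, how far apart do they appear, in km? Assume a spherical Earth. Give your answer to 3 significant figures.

The Mercator projection is conformal; its linear scale factor is the same in every direction and equals sec φ = 1/cos φ.
Along the parallel, k = sec 38.2° = 1/0.7859 = 1.272.
Map distance = 480 × 1.272 ≈ 611 km.

611 km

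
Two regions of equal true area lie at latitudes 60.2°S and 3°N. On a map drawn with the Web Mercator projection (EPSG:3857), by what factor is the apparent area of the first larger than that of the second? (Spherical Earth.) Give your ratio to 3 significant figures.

On Mercator, area is exaggerated by sec²φ = 1/cos²φ.
At 60.2°: sec²(60.2°) = 1/0.4970² = 4.049.
At 3°: sec²(3°) = 1/0.9986² = 1.003.
Ratio = 4.049/1.003 = cos²(3°)/cos²(60.2°) ≈ 4.04.

4.04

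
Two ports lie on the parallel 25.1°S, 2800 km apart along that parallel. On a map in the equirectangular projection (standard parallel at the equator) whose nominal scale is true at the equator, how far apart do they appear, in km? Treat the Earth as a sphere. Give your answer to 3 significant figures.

3090 km

Plate carrée maps x = Rλ, y = Rφ. The meridian scale is h = 1 and the parallel scale is k = 1/cos φ = sec φ.
Along the parallel, k = sec 25.1° = 1/0.9056 = 1.104.
Map distance = 2800 × 1.104 ≈ 3090 km.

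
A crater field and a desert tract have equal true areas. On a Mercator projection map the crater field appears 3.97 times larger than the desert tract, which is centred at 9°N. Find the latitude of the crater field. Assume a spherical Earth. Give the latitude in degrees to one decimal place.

Mercator areal scale is sec²φ, so apparent-area ratio = sec²φ₁ / sec²φ₂ = cos²φ₂ / cos²φ₁.
cos²φ₂ / cos²φ₁ = 3.97  ⇒  cos φ₁ = cos 9° / √3.97 = 0.9877/1.992 = 0.4957.
φ₁ = arccos(0.4957) ≈ 60.3°.

60.3°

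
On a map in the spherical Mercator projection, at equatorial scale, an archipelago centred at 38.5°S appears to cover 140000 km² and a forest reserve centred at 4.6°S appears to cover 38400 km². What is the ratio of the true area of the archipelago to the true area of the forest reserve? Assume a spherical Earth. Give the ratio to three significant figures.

Mercator's areal exaggeration is sec²φ; hence true area = (apparent area) · cos²φ.
True area of archipelago: 140000 × cos²(38.5°) = 140000 × 0.6125 = 85750 km².
True area of forest reserve: 38400 × cos²(4.6°) = 38400 × 0.9936 = 38150 km².
Ratio = 85750 / 38150 ≈ 2.25.

2.25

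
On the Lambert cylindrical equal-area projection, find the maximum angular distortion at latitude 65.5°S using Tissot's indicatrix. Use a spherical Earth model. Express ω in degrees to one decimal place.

89.9°

The Lambert cylindrical equal-area projection is the cylindrical equal-area projection with its standard parallel at the equator (φ₀ = 0). Cylindrical equal-area (φ₀ = 0°): h = cos φ / cos 0° along meridians, k = cos 0° / cos φ along parallels; h·k = 1.
At 65.5°: h = 0.4147, k = 2.411; principal scales a = 2.411, b = 0.4147.
sin(ω/2) = (a − b)/(a + b) = 1.997/2.826 = 0.7065, so ω = 2 arcsin(0.7065) ≈ 89.9°.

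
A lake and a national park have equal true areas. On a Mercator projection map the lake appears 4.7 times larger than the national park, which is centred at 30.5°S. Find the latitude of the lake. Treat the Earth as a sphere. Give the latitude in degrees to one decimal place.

66.6°

Mercator areal scale is sec²φ, so apparent-area ratio = sec²φ₁ / sec²φ₂ = cos²φ₂ / cos²φ₁.
cos²φ₂ / cos²φ₁ = 4.7  ⇒  cos φ₁ = cos 30.5° / √4.7 = 0.8616/2.168 = 0.3974.
φ₁ = arccos(0.3974) ≈ 66.6°.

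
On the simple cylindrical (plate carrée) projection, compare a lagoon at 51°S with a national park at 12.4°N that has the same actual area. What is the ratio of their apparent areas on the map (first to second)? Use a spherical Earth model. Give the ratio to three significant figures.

1.55

Plate carrée maps x = Rλ, y = Rφ. The meridian scale is h = 1 and the parallel scale is k = 1/cos φ = sec φ.
Areal scale at 51°: h·k = 1.000 × 1.589 = 1.589.
Areal scale at 12.4°: h·k = 1.000 × 1.024 = 1.024.
Ratio = 1.589/1.024 ≈ 1.55.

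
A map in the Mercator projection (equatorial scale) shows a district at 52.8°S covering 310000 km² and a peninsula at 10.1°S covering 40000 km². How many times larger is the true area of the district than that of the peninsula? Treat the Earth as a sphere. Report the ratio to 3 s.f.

On Mercator the areal scale is sec²φ, so true area = apparent × cos²φ.
True area of district: 310000 × cos²(52.8°) = 310000 × 0.3655 = 113300 km².
True area of peninsula: 40000 × cos²(10.1°) = 40000 × 0.9692 = 38770 km².
Ratio = 113300 / 38770 ≈ 2.92.

2.92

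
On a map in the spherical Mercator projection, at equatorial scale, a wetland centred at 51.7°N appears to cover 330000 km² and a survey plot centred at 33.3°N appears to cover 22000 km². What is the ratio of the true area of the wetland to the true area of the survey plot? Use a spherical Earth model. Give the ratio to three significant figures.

8.25

Since Mercator area scale is 1/cos²φ, the true area equals the apparent area multiplied by cos²φ.
True area of wetland: 330000 × cos²(51.7°) = 330000 × 0.3841 = 126800 km².
True area of survey plot: 22000 × cos²(33.3°) = 22000 × 0.6986 = 15370 km².
Ratio = 126800 / 15370 ≈ 8.25.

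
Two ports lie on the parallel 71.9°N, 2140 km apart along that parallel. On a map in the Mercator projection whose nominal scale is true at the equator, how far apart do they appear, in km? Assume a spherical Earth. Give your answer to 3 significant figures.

For Mercator, h = k = sec φ (a conformal cylindrical projection has a single point scale, 1/cos φ).
Along the parallel, k = sec 71.9° = 1/0.3107 = 3.219.
Map distance = 2140 × 3.219 ≈ 6890 km.

6890 km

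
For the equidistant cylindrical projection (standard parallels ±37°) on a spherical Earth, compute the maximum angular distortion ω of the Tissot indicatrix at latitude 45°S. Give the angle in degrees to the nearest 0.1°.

In the equirectangular projection with standard parallel φ₀ = 37° (x = Rλ cos φ₀, y = Rφ), meridians are true-scale (h = 1) and the parallel scale is k = cos φ₀ / cos φ.
At 45°: h = 1.000, k = 1.129; principal scales a = 1.129, b = 1.000.
sin(ω/2) = (a − b)/(a + b) = 0.1294/2.129 = 0.06079, so ω = 2 arcsin(0.06079) ≈ 7.0°.

7.0°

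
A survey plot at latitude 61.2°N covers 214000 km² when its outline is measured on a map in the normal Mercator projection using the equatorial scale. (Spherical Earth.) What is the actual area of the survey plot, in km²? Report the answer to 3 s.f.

Mercator is conformal, so the point scale is isotropic: h = k = sec φ = 1/cos φ.
Areal scale = k² = sec²φ = 1/cos²(61.2°) = 1/0.4818² = 4.309.
True area = apparent / (areal scale) = 214000 / 4.309 ≈ 49700 km².

49700 km²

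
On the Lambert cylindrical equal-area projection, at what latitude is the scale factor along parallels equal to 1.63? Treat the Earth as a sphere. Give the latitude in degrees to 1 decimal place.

The Lambert cylindrical equal-area projection is the cylindrical equal-area projection with its standard parallel at the equator (φ₀ = 0). Cylindrical equal-area (φ₀ = 0°): h = cos φ / cos 0° along meridians, k = cos 0° / cos φ along parallels; h·k = 1.
k = cos φ₀ / cos φ = 1.63  ⇒  cos φ = cos 0° / 1.63 = 0.6135.
φ = arccos(0.6135) ≈ 52.2°.

52.2°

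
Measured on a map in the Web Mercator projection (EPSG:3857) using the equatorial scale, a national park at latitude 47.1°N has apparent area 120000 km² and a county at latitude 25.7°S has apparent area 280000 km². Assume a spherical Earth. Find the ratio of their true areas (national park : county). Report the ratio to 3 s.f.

0.245

On Mercator the areal scale is sec²φ, so true area = apparent × cos²φ.
True area of national park: 120000 × cos²(47.1°) = 120000 × 0.4634 = 55610 km².
True area of county: 280000 × cos²(25.7°) = 280000 × 0.8119 = 227300 km².
Ratio = 55610 / 227300 ≈ 0.245.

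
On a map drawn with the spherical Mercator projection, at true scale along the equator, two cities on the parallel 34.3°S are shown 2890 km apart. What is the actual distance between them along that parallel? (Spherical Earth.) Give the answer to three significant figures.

2390 km

Mercator is conformal, so the point scale is isotropic: h = k = sec φ = 1/cos φ.
Along the parallel at 34.3°, map distances are exaggerated by k = sec 34.3° = 1.211.
True distance = 2890 / 1.211 = 2890 × cos 34.3° ≈ 2390 km.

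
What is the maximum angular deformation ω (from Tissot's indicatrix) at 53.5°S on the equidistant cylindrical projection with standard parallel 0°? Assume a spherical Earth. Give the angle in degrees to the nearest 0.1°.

29.4°

In the plate carrée (x = Rλ, y = Rφ), meridians are true-scale (h = 1) and parallels are stretched by k = sec φ.
At 53.5°: h = 1.000, k = 1.681; principal scales a = 1.681, b = 1.000.
sin(ω/2) = (a − b)/(a + b) = 0.6812/2.681 = 0.2541, so ω = 2 arcsin(0.2541) ≈ 29.4°.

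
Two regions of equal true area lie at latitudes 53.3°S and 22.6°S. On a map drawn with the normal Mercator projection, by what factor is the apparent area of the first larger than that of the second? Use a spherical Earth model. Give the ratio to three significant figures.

2.39

Mercator is conformal with k = sec φ, so areal scale = k² = sec²φ.
At 53.3°: sec²(53.3°) = 1/0.5976² = 2.800.
At 22.6°: sec²(22.6°) = 1/0.9232² = 1.173.
Ratio = 2.800/1.173 = cos²(22.6°)/cos²(53.3°) ≈ 2.39.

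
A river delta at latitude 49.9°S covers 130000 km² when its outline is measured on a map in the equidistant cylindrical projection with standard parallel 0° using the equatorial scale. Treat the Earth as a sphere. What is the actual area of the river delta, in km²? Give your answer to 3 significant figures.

For the equirectangular projection with φ₀ = 0 (plate carrée), h = 1 along meridians and k = sec φ along parallels.
Areal scale = h·k = 1 × sec φ; at 49.9°, h = 1.000, k = 1.552, so h·k = 1.552.
True area = apparent / (areal scale) = 130000 / 1.552 ≈ 83700 km².

83700 km²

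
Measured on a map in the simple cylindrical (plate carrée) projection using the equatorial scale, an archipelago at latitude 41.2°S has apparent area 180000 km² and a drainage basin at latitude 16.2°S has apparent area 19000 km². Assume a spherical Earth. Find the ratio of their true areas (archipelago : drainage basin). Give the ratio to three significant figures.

Plate carrée has h = 1 and k = sec φ, giving areal scale sec φ; true area = (apparent area) · cos φ.
True area of archipelago: 180000 × cos(41.2°) = 180000 × 0.7524 = 135400 km².
True area of drainage basin: 19000 × cos(16.2°) = 19000 × 0.9603 = 18250 km².
Ratio = 135400 / 18250 ≈ 7.42.

7.42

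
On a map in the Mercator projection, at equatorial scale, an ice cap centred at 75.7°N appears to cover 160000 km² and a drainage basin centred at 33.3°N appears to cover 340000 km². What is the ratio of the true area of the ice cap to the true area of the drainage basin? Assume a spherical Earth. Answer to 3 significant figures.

Mercator's areal exaggeration is sec²φ; hence true area = (apparent area) · cos²φ.
True area of ice cap: 160000 × cos²(75.7°) = 160000 × 0.06101 = 9761 km².
True area of drainage basin: 340000 × cos²(33.3°) = 340000 × 0.6986 = 237500 km².
Ratio = 9761 / 237500 ≈ 0.0411.

0.0411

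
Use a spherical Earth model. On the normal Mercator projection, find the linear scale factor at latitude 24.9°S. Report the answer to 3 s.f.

Mercator is conformal, so the point scale is isotropic: h = k = sec φ = 1/cos φ.
k = 1/cos 24.9° = 1/0.9070 = 1.102.

1.10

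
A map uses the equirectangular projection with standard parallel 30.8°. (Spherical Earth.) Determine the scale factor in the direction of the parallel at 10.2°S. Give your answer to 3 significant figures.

0.873

With standard parallel φ₀ = 30.8°, the equirectangular projection gives x = Rλ cos φ₀, y = Rφ, so h = 1 and k = cos 30.8° / cos φ.
k = cos 30.8° / cos 10.2° = 0.8590/0.9842 = 0.8728.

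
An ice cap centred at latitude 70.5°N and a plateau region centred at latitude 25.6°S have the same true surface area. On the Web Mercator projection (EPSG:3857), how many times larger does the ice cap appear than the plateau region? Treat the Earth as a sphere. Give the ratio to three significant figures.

Mercator areal scale is sec²φ.
At 70.5°: sec²(70.5°) = 1/0.3338² = 8.974.
At 25.6°: sec²(25.6°) = 1/0.9018² = 1.230.
Ratio = 8.974/1.230 = cos²(25.6°)/cos²(70.5°) ≈ 7.30.

7.30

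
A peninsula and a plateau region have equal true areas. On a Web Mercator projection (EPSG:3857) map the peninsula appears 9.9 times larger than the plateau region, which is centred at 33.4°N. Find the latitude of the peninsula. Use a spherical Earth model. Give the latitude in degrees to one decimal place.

On Mercator, (apparent₁)/(apparent₂) = sec²φ₁ / sec²φ₂ when true areas are equal.
cos²φ₂ / cos²φ₁ = 9.9  ⇒  cos φ₁ = cos 33.4° / √9.9 = 0.8348/3.146 = 0.2653.
φ₁ = arccos(0.2653) ≈ 74.6°.

74.6°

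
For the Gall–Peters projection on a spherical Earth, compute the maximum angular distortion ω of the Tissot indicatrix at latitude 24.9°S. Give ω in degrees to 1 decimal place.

The Gall–Peters projection is cylindrical equal-area with φ₀ = 45°. A cylindrical equal-area projection with standard parallel φ₀ has meridian scale h = cos φ / cos φ₀ and parallel scale k = cos φ₀ / cos φ (so areas are preserved, h·k = 1).
At 24.9°: h = 1.283, k = 0.7796; principal scales a = 1.283, b = 0.7796.
sin(ω/2) = (a − b)/(a + b) = 0.5032/2.062 = 0.2440, so ω = 2 arcsin(0.2440) ≈ 28.2°.

28.2°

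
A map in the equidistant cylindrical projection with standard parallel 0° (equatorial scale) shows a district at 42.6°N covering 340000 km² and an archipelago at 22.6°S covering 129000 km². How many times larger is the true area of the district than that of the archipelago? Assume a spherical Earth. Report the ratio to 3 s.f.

2.10

Plate carrée has h = 1 and k = sec φ, giving areal scale sec φ; true area = (apparent area) · cos φ.
True area of district: 340000 × cos(42.6°) = 340000 × 0.7361 = 250300 km².
True area of archipelago: 129000 × cos(22.6°) = 129000 × 0.9232 = 119100 km².
Ratio = 250300 / 119100 ≈ 2.10.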